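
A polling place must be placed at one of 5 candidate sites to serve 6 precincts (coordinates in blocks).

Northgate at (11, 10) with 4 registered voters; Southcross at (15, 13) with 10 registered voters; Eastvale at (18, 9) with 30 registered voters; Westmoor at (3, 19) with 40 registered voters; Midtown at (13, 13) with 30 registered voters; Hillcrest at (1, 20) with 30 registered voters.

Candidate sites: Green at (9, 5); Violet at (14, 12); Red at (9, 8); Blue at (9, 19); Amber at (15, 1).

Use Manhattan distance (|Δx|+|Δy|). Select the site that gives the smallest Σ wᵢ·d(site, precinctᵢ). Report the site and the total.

Total weighted distance at each candidate:
  Green (9, 5): total = 2408
  Violet (14, 12): total = 1660
  Red (9, 8): total = 1976
  Blue (9, 19): total = 1544
  Amber (15, 1): total = 3112
Minimum is at Blue with total 1544 blocks.

Blue, total 1544 blocks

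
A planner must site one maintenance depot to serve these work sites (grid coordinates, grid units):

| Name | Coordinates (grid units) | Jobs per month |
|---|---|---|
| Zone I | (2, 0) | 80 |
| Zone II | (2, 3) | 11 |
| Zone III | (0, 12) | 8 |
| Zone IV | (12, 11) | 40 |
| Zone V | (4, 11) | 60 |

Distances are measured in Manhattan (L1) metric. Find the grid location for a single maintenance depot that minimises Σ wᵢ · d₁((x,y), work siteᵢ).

(4, 11)

Manhattan distance separates: Σwᵢ(|x−xᵢ|+|y−yᵢ|) = Σwᵢ|x−xᵢ| + Σwᵢ|y−yᵢ|, so x and y are optimised independently as 1-D weighted medians.
Total weight W = 199; half = 99.5.
x-coordinate, sorted with cumulative weight:
  x=0 (Zone III, w=8) cum 8
  x=2 (Zone I, w=80) cum 88
  x=2 (Zone II, w=11) cum 99
  x=4 (Zone V, w=60) cum 159  ← median
  x=12 (Zone IV, w=40) cum 199
⇒ x* = 4
y-coordinate, sorted with cumulative weight:
  y=0 (Zone I, w=80) cum 80
  y=3 (Zone II, w=11) cum 91
  y=11 (Zone IV, w=40) cum 131  ← median
  y=11 (Zone V, w=60) cum 191
  y=12 (Zone III, w=8) cum 199
⇒ y* = 11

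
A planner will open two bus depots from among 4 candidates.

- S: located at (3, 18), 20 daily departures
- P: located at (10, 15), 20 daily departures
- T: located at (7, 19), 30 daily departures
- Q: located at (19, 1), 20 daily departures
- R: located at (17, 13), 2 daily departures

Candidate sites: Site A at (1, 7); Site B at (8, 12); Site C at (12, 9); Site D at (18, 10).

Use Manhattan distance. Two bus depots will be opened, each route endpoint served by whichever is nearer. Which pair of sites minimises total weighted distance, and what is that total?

Evaluate every pair (each demand assigned to the nearer of the two):
  {Site B, Site D}: total = 768
  {Site B, Site C}: total = 878
  {Site A, Site B}: total = 1020
  {Site C, Site D}: total = 1178
  {Site A, Site C}: total = 1188
  {Site A, Site D}: total = 1268
Best pair: {Site B, Site D} with total 768.

{Site B, Site D}, total 768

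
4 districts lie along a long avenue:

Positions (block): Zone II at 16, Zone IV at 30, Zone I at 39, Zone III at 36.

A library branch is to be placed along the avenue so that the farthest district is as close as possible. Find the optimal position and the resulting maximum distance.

The 1-center on a line is the midpoint of the two extreme points: leftmost at 16, rightmost at 39.
Optimal location = (16 + 39)/2 = 27.5; maximum distance = (39 − 16)/2 = 11.5.

location 27.5, max distance 11.5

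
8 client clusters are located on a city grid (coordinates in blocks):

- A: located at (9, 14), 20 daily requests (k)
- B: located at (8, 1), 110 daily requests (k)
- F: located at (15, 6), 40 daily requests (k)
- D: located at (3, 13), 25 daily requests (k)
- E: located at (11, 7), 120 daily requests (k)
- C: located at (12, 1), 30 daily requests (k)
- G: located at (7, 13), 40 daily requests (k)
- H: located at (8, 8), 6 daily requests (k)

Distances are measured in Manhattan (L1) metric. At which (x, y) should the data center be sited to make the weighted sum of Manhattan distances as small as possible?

(9, 7)

Manhattan distance separates: Σwᵢ(|x−xᵢ|+|y−yᵢ|) = Σwᵢ|x−xᵢ| + Σwᵢ|y−yᵢ|, so x and y are optimised independently as 1-D weighted medians.
Total weight W = 391; half = 195.5.
x-coordinate, sorted with cumulative weight:
  x=3 (D, w=25) cum 25
  x=7 (G, w=40) cum 65
  x=8 (B, w=110) cum 175
  x=8 (H, w=6) cum 181
  x=9 (A, w=20) cum 201  ← median
  x=11 (E, w=120) cum 321
  x=12 (C, w=30) cum 351
  x=15 (F, w=40) cum 391
⇒ x* = 9
y-coordinate, sorted with cumulative weight:
  y=1 (B, w=110) cum 110
  y=1 (C, w=30) cum 140
  y=6 (F, w=40) cum 180
  y=7 (E, w=120) cum 300  ← median
  y=8 (H, w=6) cum 306
  y=13 (D, w=25) cum 331
  y=13 (G, w=40) cum 371
  y=14 (A, w=20) cum 391
⇒ y* = 7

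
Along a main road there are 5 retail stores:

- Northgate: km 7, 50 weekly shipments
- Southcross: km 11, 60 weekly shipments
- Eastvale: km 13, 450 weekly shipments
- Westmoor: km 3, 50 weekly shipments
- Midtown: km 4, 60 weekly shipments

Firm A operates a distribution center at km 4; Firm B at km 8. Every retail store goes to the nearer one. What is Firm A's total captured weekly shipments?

The indifferent point is the midpoint (4+8)/2 = 6; retail stores left of it (closer to Firm A at 4) go to Firm A, those right go to Firm B.
  Westmoor at 3 (w=50) → Firm A
  Midtown at 4 (w=60) → Firm A
  Northgate at 7 (w=50) → Firm B
  Southcross at 11 (w=60) → Firm B
  Eastvale at 13 (w=450) → Firm B
Firm A captures 110; Firm B captures 560.

110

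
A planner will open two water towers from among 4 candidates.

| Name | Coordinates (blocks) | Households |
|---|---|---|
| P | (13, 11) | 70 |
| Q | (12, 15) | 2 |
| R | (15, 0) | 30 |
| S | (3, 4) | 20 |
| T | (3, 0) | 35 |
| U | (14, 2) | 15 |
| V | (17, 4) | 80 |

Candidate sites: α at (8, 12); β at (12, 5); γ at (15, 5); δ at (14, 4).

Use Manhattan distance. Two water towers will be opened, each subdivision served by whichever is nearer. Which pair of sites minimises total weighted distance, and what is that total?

Evaluate every pair (each demand assigned to the nearer of the two):
  {α, δ}: total = 1599
  {β, δ}: total = 1620
  {β, γ}: total = 1650
  {α, γ}: total = 1739
  {γ, δ}: total = 1751
  {α, β}: total = 1919
Best pair: {α, δ} with total 1599.

{α, δ}, total 1599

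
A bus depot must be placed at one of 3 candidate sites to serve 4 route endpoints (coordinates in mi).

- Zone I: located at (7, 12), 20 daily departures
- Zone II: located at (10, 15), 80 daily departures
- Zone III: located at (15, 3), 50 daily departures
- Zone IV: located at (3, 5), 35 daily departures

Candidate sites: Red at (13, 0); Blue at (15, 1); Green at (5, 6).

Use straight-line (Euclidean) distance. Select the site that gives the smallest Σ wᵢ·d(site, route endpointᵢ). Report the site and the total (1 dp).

Green, total 1550.4 mi

Total weighted distance at each candidate:
  Red (13, 0): total = 2063.7
  Blue (15, 1): total = 2004.0
  Green (5, 6): total = 1550.4
Minimum is at Green with total 1550.4 mi.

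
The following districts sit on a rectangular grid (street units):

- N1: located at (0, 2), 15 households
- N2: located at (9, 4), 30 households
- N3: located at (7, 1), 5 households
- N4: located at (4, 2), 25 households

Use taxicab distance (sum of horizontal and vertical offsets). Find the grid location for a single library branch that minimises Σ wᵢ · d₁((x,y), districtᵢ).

Manhattan distance separates: Σwᵢ(|x−xᵢ|+|y−yᵢ|) = Σwᵢ|x−xᵢ| + Σwᵢ|y−yᵢ|, so x and y are optimised independently as 1-D weighted medians.
Total weight W = 75; half = 37.5.
x-coordinate, sorted with cumulative weight:
  x=0 (N1, w=15) cum 15
  x=4 (N4, w=25) cum 40  ← median
  x=7 (N3, w=5) cum 45
  x=9 (N2, w=30) cum 75
⇒ x* = 4
y-coordinate, sorted with cumulative weight:
  y=1 (N3, w=5) cum 5
  y=2 (N1, w=15) cum 20
  y=2 (N4, w=25) cum 45  ← median
  y=4 (N2, w=30) cum 75
⇒ y* = 2

(4, 2)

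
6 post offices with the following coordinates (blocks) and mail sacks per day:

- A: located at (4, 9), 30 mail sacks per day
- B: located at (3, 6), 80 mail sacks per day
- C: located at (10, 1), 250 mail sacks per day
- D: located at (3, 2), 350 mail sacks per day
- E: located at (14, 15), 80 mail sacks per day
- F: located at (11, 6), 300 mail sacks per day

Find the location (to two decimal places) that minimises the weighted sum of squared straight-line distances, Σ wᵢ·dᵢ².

The minimiser of Σwᵢ‖p−pᵢ‖² is the weighted centroid p* = (Σwᵢpᵢ)/(Σwᵢ).
Σwᵢ = 1090.
Σwᵢxᵢ = 30·4 + 80·3 + 250·10 + 350·3 + 80·14 + 300·11 = 8330.
Σwᵢyᵢ = 30·9 + 80·6 + 250·1 + 350·2 + 80·15 + 300·6 = 4700.
x* = 8330/1090 = 7.64, y* = 4700/1090 = 4.31.

(7.64, 4.31)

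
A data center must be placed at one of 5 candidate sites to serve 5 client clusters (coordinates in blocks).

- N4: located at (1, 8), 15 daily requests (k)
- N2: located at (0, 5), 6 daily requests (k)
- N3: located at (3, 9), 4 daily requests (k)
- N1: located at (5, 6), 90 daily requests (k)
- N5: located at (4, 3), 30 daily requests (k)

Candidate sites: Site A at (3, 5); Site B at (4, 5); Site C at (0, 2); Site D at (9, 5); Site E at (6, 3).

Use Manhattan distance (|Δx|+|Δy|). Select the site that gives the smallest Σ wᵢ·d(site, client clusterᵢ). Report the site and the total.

Total weighted distance at each candidate:
  Site A (3, 5): total = 469
  Site B (4, 5): total = 374
  Site C (0, 2): total = 1123
  Site D (9, 5): total = 919
  Site E (6, 3): total = 654
Minimum is at Site B with total 374 blocks.

Site B, total 374 blocks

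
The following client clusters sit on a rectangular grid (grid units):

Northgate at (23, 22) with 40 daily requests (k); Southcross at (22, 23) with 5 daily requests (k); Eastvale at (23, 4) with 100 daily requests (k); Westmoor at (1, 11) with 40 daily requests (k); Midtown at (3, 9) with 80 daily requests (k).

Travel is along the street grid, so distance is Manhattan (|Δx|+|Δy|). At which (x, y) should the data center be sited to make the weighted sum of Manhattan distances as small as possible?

(23, 9)

Manhattan distance separates: Σwᵢ(|x−xᵢ|+|y−yᵢ|) = Σwᵢ|x−xᵢ| + Σwᵢ|y−yᵢ|, so x and y are optimised independently as 1-D weighted medians.
Total weight W = 265; half = 132.5.
x-coordinate, sorted with cumulative weight:
  x=1 (Westmoor, w=40) cum 40
  x=3 (Midtown, w=80) cum 120
  x=22 (Southcross, w=5) cum 125
  x=23 (Northgate, w=40) cum 165  ← median
  x=23 (Eastvale, w=100) cum 265
⇒ x* = 23
y-coordinate, sorted with cumulative weight:
  y=4 (Eastvale, w=100) cum 100
  y=9 (Midtown, w=80) cum 180  ← median
  y=11 (Westmoor, w=40) cum 220
  y=22 (Northgate, w=40) cum 260
  y=23 (Southcross, w=5) cum 265
⇒ y* = 9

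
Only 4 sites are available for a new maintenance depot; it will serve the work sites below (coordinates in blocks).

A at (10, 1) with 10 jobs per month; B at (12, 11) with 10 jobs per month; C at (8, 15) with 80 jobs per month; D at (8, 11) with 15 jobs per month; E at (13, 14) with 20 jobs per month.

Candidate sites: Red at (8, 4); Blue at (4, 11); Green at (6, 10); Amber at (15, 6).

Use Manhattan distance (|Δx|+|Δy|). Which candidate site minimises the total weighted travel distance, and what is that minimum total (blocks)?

Green, total 1025 blocks

Total weighted distance at each candidate:
  Red (8, 4): total = 1445
  Blue (4, 11): total = 1180
  Green (6, 10): total = 1025
  Amber (15, 6): total = 1840
Minimum is at Green with total 1025 blocks.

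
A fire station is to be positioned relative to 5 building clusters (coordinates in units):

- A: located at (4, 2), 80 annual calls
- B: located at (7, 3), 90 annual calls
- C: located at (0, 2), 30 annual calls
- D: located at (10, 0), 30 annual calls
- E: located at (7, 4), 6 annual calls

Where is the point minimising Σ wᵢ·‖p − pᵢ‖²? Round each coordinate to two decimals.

The minimiser of Σwᵢ‖p−pᵢ‖² is the weighted centroid p* = (Σwᵢpᵢ)/(Σwᵢ).
Σwᵢ = 236.
Σwᵢxᵢ = 80·4 + 90·7 + 30·0 + 30·10 + 6·7 = 1292.
Σwᵢyᵢ = 80·2 + 90·3 + 30·2 + 30·0 + 6·4 = 514.
x* = 1292/236 = 5.47, y* = 514/236 = 2.18.

(5.47, 2.18)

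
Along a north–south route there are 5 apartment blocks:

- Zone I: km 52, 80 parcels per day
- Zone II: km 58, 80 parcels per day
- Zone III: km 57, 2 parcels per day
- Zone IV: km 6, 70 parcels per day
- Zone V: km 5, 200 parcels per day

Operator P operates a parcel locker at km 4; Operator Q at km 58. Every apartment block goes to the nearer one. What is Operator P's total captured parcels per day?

The indifferent point is the midpoint (4+58)/2 = 31; apartment blocks left of it (closer to Operator P at 4) go to Operator P, those right go to Operator Q.
  Zone V at 5 (w=200) → Operator P
  Zone IV at 6 (w=70) → Operator P
  Zone I at 52 (w=80) → Operator Q
  Zone III at 57 (w=2) → Operator Q
  Zone II at 58 (w=80) → Operator Q
Operator P captures 270; Operator Q captures 162.

270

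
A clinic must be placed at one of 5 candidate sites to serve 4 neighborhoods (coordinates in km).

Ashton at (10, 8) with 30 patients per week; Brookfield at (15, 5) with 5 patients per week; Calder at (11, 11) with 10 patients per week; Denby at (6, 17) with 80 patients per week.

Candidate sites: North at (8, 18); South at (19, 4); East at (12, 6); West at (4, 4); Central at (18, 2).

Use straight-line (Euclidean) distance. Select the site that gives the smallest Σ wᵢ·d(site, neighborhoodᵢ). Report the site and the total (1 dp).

North, total 634.8 km

Total weighted distance at each candidate:
  North (8, 18): total = 634.8
  South (19, 4): total = 1893.2
  East (12, 6): total = 1154.1
  West (4, 4): total = 1422.8
  Central (18, 2): total = 1972.0
Minimum is at North with total 634.8 km.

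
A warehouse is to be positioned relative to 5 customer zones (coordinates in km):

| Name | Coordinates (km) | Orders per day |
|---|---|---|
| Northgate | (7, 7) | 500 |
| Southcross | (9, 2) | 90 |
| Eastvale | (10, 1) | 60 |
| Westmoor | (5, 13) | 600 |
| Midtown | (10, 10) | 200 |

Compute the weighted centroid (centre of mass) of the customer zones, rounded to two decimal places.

(6.83, 9.34)

The minimiser of Σwᵢ‖p−pᵢ‖² is the weighted centroid p* = (Σwᵢpᵢ)/(Σwᵢ).
Σwᵢ = 1450.
Σwᵢxᵢ = 500·7 + 90·9 + 60·10 + 600·5 + 200·10 = 9910.
Σwᵢyᵢ = 500·7 + 90·2 + 60·1 + 600·13 + 200·10 = 13540.
x* = 9910/1450 = 6.83, y* = 13540/1450 = 9.34.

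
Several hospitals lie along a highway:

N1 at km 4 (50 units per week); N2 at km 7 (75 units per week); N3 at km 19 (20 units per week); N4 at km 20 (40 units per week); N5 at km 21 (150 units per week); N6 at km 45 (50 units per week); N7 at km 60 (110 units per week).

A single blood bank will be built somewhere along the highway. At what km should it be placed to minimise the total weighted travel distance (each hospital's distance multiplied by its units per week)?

For a sum of weighted absolute distances on a line, the optimum is the weighted median (not the mean). Total weight W = 495; half-weight = 247.5.
Sort by position and accumulate weight:
  km 4 (N1, w=50) → cum 50
  km 7 (N2, w=75) → cum 125
  km 19 (N3, w=20) → cum 145
  km 20 (N4, w=40) → cum 185
  km 21 (N5, w=150) → cum 335  ≥ 247.5 → median here
  km 45 (N6, w=50) → cum 385
  km 60 (N7, w=110) → cum 495
Optimal location: km 21.

x = 21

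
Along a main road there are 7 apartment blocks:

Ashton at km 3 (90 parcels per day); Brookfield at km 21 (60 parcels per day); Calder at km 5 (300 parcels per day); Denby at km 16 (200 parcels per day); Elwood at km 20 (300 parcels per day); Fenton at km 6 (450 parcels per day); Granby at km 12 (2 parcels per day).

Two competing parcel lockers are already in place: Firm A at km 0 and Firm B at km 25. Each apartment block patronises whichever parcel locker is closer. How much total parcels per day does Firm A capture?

842

The indifferent point is the midpoint (0+25)/2 = 12.5; apartment blocks left of it (closer to Firm A at 0) go to Firm A, those right go to Firm B.
  Ashton at 3 (w=90) → Firm A
  Calder at 5 (w=300) → Firm A
  Fenton at 6 (w=450) → Firm A
  Granby at 12 (w=2) → Firm A
  Denby at 16 (w=200) → Firm B
  Elwood at 20 (w=300) → Firm B
  Brookfield at 21 (w=60) → Firm B
Firm A captures 842; Firm B captures 560.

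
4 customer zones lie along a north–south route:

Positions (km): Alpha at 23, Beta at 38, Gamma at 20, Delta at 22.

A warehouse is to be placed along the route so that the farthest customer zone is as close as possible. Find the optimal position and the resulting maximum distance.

location 29, max distance 9

The 1-center on a line is the midpoint of the two extreme points: leftmost at 20, rightmost at 38.
Optimal location = (20 + 38)/2 = 29; maximum distance = (38 − 20)/2 = 9.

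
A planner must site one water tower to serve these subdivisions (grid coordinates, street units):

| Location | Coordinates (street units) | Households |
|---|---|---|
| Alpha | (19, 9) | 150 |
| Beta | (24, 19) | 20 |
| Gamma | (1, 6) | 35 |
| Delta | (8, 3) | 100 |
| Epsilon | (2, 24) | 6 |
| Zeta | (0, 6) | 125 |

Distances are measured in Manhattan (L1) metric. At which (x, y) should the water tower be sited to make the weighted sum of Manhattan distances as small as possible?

(8, 6)

Manhattan distance separates: Σwᵢ(|x−xᵢ|+|y−yᵢ|) = Σwᵢ|x−xᵢ| + Σwᵢ|y−yᵢ|, so x and y are optimised independently as 1-D weighted medians.
Total weight W = 436; half = 218.
x-coordinate, sorted with cumulative weight:
  x=0 (Zeta, w=125) cum 125
  x=1 (Gamma, w=35) cum 160
  x=2 (Epsilon, w=6) cum 166
  x=8 (Delta, w=100) cum 266  ← median
  x=19 (Alpha, w=150) cum 416
  x=24 (Beta, w=20) cum 436
⇒ x* = 8
y-coordinate, sorted with cumulative weight:
  y=3 (Delta, w=100) cum 100
  y=6 (Gamma, w=35) cum 135
  y=6 (Zeta, w=125) cum 260  ← median
  y=9 (Alpha, w=150) cum 410
  y=19 (Beta, w=20) cum 430
  y=24 (Epsilon, w=6) cum 436
⇒ y* = 6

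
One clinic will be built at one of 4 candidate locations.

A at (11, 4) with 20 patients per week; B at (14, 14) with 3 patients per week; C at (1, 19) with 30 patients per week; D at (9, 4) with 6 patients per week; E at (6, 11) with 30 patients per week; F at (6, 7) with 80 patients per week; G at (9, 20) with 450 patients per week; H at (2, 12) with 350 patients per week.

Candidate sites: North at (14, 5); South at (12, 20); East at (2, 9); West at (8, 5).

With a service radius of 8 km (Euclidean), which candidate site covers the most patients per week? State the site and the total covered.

Coverage radius r = 8 km; a point is covered iff (Δx)²+(Δy)² ≤ 8² = 64.
  North (14, 5): covers {A, D} → 26
  South (12, 20): covers {B, G} → 453
  East (2, 9): covers {E, F, H} → 460
  West (8, 5): covers {A, D, E, F} → 136
Maximum coverage at East: 460 patients per week.

East, covering 460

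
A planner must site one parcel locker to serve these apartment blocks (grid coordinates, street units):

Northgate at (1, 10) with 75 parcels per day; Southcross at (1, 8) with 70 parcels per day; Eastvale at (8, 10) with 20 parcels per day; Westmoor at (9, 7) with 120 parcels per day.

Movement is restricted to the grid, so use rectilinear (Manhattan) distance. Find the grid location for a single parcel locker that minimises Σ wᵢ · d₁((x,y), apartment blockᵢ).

(1, 8)

Manhattan distance separates: Σwᵢ(|x−xᵢ|+|y−yᵢ|) = Σwᵢ|x−xᵢ| + Σwᵢ|y−yᵢ|, so x and y are optimised independently as 1-D weighted medians.
Total weight W = 285; half = 142.5.
x-coordinate, sorted with cumulative weight:
  x=1 (Northgate, w=75) cum 75
  x=1 (Southcross, w=70) cum 145  ← median
  x=8 (Eastvale, w=20) cum 165
  x=9 (Westmoor, w=120) cum 285
⇒ x* = 1
y-coordinate, sorted with cumulative weight:
  y=7 (Westmoor, w=120) cum 120
  y=8 (Southcross, w=70) cum 190  ← median
  y=10 (Northgate, w=75) cum 265
  y=10 (Eastvale, w=20) cum 285
⇒ y* = 8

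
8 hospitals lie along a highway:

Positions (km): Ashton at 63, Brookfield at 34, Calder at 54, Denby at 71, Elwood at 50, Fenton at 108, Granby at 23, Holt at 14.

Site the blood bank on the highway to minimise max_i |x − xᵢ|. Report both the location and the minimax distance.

The 1-center on a line is the midpoint of the two extreme points: leftmost at 14, rightmost at 108.
Optimal location = (14 + 108)/2 = 61; maximum distance = (108 − 14)/2 = 47.

location 61, max distance 47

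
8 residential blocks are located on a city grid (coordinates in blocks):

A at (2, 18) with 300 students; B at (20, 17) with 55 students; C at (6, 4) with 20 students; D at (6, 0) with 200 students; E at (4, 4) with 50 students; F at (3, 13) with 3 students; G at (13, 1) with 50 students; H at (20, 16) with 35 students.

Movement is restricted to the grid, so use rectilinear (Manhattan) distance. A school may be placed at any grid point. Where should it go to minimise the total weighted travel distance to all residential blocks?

Manhattan distance separates: Σwᵢ(|x−xᵢ|+|y−yᵢ|) = Σwᵢ|x−xᵢ| + Σwᵢ|y−yᵢ|, so x and y are optimised independently as 1-D weighted medians.
Total weight W = 713; half = 356.5.
x-coordinate, sorted with cumulative weight:
  x=2 (A, w=300) cum 300
  x=3 (F, w=3) cum 303
  x=4 (E, w=50) cum 353
  x=6 (C, w=20) cum 373  ← median
  x=6 (D, w=200) cum 573
  x=13 (G, w=50) cum 623
  x=20 (B, w=55) cum 678
  x=20 (H, w=35) cum 713
⇒ x* = 6
y-coordinate, sorted with cumulative weight:
  y=0 (D, w=200) cum 200
  y=1 (G, w=50) cum 250
  y=4 (C, w=20) cum 270
  y=4 (E, w=50) cum 320
  y=13 (F, w=3) cum 323
  y=16 (H, w=35) cum 358  ← median
  y=17 (B, w=55) cum 413
  y=18 (A, w=300) cum 713
⇒ y* = 16

(6, 16)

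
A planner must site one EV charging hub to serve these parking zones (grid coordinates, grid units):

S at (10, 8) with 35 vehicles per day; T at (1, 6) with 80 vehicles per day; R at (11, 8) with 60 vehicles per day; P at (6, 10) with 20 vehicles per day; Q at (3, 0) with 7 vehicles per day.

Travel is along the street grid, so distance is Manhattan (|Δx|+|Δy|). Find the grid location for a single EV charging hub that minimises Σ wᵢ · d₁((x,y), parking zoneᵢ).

Manhattan distance separates: Σwᵢ(|x−xᵢ|+|y−yᵢ|) = Σwᵢ|x−xᵢ| + Σwᵢ|y−yᵢ|, so x and y are optimised independently as 1-D weighted medians.
Total weight W = 202; half = 101.
x-coordinate, sorted with cumulative weight:
  x=1 (T, w=80) cum 80
  x=3 (Q, w=7) cum 87
  x=6 (P, w=20) cum 107  ← median
  x=10 (S, w=35) cum 142
  x=11 (R, w=60) cum 202
⇒ x* = 6
y-coordinate, sorted with cumulative weight:
  y=0 (Q, w=7) cum 7
  y=6 (T, w=80) cum 87
  y=8 (S, w=35) cum 122  ← median
  y=8 (R, w=60) cum 182
  y=10 (P, w=20) cum 202
⇒ y* = 8

(6, 8)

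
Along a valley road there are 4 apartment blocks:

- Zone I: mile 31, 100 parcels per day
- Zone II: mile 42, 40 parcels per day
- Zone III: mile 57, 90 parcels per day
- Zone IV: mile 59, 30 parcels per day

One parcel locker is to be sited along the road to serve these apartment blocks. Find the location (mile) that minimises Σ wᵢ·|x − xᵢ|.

x = 42

For a sum of weighted absolute distances on a line, the optimum is the weighted median (not the mean). Total weight W = 260; half-weight = 130.
Sort by position and accumulate weight:
  mile 31 (Zone I, w=100) → cum 100
  mile 42 (Zone II, w=40) → cum 140  ≥ 130 → median here
  mile 57 (Zone III, w=90) → cum 230
  mile 59 (Zone IV, w=30) → cum 260
Optimal location: mile 42.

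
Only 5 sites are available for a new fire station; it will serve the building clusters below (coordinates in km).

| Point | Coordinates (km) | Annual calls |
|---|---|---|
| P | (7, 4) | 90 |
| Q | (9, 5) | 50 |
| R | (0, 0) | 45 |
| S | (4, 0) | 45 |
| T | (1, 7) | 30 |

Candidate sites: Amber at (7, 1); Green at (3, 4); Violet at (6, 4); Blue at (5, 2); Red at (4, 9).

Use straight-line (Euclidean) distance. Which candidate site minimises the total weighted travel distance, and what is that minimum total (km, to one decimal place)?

Total weighted distance at each candidate:
  Amber (7, 1): total = 1208.7
  Green (3, 4): total = 1182.8
  Violet (6, 4): total = 948.8
  Blue (5, 2): total = 1039.6
  Red (4, 9): total = 1801.3
Minimum is at Violet with total 948.8 km.

Violet, total 948.8 km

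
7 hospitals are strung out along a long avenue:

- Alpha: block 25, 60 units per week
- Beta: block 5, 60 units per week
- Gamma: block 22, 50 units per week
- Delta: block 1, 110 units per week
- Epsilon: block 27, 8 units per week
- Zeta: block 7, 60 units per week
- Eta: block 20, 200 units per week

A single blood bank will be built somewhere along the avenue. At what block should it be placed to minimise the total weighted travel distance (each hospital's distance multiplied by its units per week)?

x = 20

For a sum of weighted absolute distances on a line, the optimum is the weighted median (not the mean). Total weight W = 548; half-weight = 274.
Sort by position and accumulate weight:
  block 1 (Delta, w=110) → cum 110
  block 5 (Beta, w=60) → cum 170
  block 7 (Zeta, w=60) → cum 230
  block 20 (Eta, w=200) → cum 430  ≥ 274 → median here
  block 22 (Gamma, w=50) → cum 480
  block 25 (Alpha, w=60) → cum 540
  block 27 (Epsilon, w=8) → cum 548
Optimal location: block 20.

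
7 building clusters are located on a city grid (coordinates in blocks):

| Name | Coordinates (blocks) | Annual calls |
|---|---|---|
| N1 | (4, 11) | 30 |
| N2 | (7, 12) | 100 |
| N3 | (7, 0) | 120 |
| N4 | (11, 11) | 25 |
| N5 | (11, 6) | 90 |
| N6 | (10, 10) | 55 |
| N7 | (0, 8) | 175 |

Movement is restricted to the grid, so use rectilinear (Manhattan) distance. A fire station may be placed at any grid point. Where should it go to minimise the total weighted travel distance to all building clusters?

(7, 8)

Manhattan distance separates: Σwᵢ(|x−xᵢ|+|y−yᵢ|) = Σwᵢ|x−xᵢ| + Σwᵢ|y−yᵢ|, so x and y are optimised independently as 1-D weighted medians.
Total weight W = 595; half = 297.5.
x-coordinate, sorted with cumulative weight:
  x=0 (N7, w=175) cum 175
  x=4 (N1, w=30) cum 205
  x=7 (N2, w=100) cum 305  ← median
  x=7 (N3, w=120) cum 425
  x=10 (N6, w=55) cum 480
  x=11 (N4, w=25) cum 505
  x=11 (N5, w=90) cum 595
⇒ x* = 7
y-coordinate, sorted with cumulative weight:
  y=0 (N3, w=120) cum 120
  y=6 (N5, w=90) cum 210
  y=8 (N7, w=175) cum 385  ← median
  y=10 (N6, w=55) cum 440
  y=11 (N1, w=30) cum 470
  y=11 (N4, w=25) cum 495
  y=12 (N2, w=100) cum 595
⇒ y* = 8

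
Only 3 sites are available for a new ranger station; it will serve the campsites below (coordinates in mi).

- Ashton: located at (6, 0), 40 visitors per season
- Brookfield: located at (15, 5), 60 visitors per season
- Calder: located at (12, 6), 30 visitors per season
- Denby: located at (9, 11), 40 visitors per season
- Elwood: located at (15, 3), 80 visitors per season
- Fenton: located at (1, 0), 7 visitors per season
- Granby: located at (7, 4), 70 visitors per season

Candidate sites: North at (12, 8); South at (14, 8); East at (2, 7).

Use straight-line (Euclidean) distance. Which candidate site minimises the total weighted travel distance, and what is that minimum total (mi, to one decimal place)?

Total weighted distance at each candidate:
  North (12, 8): total = 1894.2
  South (14, 8): total = 2039.5
  East (2, 7): total = 3281.4
Minimum is at North with total 1894.2 mi.

North, total 1894.2 mi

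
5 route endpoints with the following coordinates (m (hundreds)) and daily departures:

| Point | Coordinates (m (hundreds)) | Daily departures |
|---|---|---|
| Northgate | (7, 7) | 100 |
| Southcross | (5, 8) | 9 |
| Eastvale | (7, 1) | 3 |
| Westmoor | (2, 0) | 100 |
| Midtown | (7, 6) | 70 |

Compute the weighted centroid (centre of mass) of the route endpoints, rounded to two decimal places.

(5.16, 4.24)

The minimiser of Σwᵢ‖p−pᵢ‖² is the weighted centroid p* = (Σwᵢpᵢ)/(Σwᵢ).
Σwᵢ = 282.
Σwᵢxᵢ = 100·7 + 9·5 + 3·7 + 100·2 + 70·7 = 1456.
Σwᵢyᵢ = 100·7 + 9·8 + 3·1 + 100·0 + 70·6 = 1195.
x* = 1456/282 = 5.16, y* = 1195/282 = 4.24.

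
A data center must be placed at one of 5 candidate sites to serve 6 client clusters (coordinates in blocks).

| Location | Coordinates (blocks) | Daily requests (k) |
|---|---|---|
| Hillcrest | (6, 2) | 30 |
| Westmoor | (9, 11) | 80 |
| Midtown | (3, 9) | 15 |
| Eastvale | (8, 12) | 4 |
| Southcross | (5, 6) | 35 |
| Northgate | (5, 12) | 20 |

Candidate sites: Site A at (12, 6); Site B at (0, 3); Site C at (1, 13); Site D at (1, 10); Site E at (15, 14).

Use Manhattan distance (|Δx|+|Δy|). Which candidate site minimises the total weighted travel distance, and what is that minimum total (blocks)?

Site D, total 1591 blocks

Total weighted distance at each candidate:
  Site A (12, 6): total = 1665
  Site B (0, 3): total = 2333
  Site C (1, 13): total = 1887
  Site D (1, 10): total = 1591
  Site E (15, 14): total = 2511
Minimum is at Site D with total 1591 blocks.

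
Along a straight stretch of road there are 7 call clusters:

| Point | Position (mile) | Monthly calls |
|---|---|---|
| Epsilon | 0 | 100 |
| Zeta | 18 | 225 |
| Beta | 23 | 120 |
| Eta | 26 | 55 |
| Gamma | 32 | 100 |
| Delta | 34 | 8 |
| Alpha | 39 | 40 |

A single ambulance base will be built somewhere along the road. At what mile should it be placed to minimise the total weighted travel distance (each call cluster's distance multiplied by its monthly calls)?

For a sum of weighted absolute distances on a line, the optimum is the weighted median (not the mean). Total weight W = 648; half-weight = 324.
Sort by position and accumulate weight:
  mile 0 (Epsilon, w=100) → cum 100
  mile 18 (Zeta, w=225) → cum 325  ≥ 324 → median here
  mile 23 (Beta, w=120) → cum 445
  mile 26 (Eta, w=55) → cum 500
  mile 32 (Gamma, w=100) → cum 600
  mile 34 (Delta, w=8) → cum 608
  mile 39 (Alpha, w=40) → cum 648
Optimal location: mile 18.

x = 18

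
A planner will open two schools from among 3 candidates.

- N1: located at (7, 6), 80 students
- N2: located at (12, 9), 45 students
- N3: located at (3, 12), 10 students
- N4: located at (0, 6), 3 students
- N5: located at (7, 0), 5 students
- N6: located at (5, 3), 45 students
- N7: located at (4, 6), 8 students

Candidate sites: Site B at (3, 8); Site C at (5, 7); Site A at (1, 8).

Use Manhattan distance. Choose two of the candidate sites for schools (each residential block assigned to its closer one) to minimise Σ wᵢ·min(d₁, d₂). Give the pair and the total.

{Site B, Site C}, total 941

Evaluate every pair (each demand assigned to the nearer of the two):
  {Site B, Site C}: total = 941
  {Site C, Site A}: total = 955
  {Site B, Site A}: total = 1378
Best pair: {Site B, Site C} with total 941.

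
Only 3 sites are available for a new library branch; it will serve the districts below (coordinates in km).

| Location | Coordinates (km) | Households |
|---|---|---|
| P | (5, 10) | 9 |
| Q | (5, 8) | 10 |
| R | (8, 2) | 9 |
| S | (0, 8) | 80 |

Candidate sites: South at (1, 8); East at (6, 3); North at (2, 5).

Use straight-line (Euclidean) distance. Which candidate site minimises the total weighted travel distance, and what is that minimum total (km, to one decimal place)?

South, total 243.2 km

Total weighted distance at each candidate:
  South (1, 8): total = 243.2
  East (6, 3): total = 759.6
  North (2, 5): total = 443.7
Minimum is at South with total 243.2 km.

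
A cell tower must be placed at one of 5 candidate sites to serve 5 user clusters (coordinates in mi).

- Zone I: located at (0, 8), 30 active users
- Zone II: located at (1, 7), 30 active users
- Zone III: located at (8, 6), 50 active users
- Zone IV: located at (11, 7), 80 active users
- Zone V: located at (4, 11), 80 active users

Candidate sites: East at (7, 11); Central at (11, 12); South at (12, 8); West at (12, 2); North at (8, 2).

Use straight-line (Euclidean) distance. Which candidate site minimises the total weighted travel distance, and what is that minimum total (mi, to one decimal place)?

East, total 1392.3 mi

Total weighted distance at each candidate:
  East (7, 11): total = 1392.3
  Central (11, 12): total = 1987.6
  South (12, 8): total = 1711.6
  West (12, 2): total = 2419.1
  North (8, 2): total = 2012.5
Minimum is at East with total 1392.3 mi.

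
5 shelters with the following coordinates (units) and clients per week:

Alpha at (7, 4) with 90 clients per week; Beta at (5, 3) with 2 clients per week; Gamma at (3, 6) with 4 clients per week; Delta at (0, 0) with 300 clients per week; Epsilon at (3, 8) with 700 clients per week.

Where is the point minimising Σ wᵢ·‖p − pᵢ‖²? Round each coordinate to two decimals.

The minimiser of Σwᵢ‖p−pᵢ‖² is the weighted centroid p* = (Σwᵢpᵢ)/(Σwᵢ).
Σwᵢ = 1096.
Σwᵢxᵢ = 90·7 + 2·5 + 4·3 + 300·0 + 700·3 = 2752.
Σwᵢyᵢ = 90·4 + 2·3 + 4·6 + 300·0 + 700·8 = 5990.
x* = 2752/1096 = 2.51, y* = 5990/1096 = 5.47.

(2.51, 5.47)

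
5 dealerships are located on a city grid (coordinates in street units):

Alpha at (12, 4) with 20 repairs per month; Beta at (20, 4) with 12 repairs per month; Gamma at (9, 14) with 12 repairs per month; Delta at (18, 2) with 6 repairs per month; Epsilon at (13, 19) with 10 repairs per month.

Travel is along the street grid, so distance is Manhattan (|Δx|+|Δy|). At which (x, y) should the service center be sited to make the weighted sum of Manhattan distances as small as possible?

(12, 4)

Manhattan distance separates: Σwᵢ(|x−xᵢ|+|y−yᵢ|) = Σwᵢ|x−xᵢ| + Σwᵢ|y−yᵢ|, so x and y are optimised independently as 1-D weighted medians.
Total weight W = 60; half = 30.
x-coordinate, sorted with cumulative weight:
  x=9 (Gamma, w=12) cum 12
  x=12 (Alpha, w=20) cum 32  ← median
  x=13 (Epsilon, w=10) cum 42
  x=18 (Delta, w=6) cum 48
  x=20 (Beta, w=12) cum 60
⇒ x* = 12
y-coordinate, sorted with cumulative weight:
  y=2 (Delta, w=6) cum 6
  y=4 (Alpha, w=20) cum 26
  y=4 (Beta, w=12) cum 38  ← median
  y=14 (Gamma, w=12) cum 50
  y=19 (Epsilon, w=10) cum 60
⇒ y* = 4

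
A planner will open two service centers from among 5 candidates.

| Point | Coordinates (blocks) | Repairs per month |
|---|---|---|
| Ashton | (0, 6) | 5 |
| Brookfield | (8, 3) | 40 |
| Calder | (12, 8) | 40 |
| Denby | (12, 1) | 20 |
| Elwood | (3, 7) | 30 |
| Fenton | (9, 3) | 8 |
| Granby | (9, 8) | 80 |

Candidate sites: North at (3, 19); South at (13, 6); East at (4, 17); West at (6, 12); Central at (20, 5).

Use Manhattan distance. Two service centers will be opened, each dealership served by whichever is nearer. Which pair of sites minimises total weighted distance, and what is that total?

{South, West}, total 1396

Evaluate every pair (each demand assigned to the nearer of the two):
  {South, West}: total = 1396
  {North, South}: total = 1491
  {South, East}: total = 1491
  {South, Central}: total = 1491
  {West, Central}: total = 2036
  {North, West}: total = 2136
  {East, West}: total = 2136
  {East, Central}: total = 2869
  {North, Central}: total = 2904
  {North, East}: total = 3557
Best pair: {South, West} with total 1396.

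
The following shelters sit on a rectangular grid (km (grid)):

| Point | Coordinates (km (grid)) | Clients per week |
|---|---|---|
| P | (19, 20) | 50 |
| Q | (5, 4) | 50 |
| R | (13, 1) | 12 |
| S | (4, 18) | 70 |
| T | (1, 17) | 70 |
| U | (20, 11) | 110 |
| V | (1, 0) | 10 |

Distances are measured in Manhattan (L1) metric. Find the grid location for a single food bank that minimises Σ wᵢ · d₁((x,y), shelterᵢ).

Manhattan distance separates: Σwᵢ(|x−xᵢ|+|y−yᵢ|) = Σwᵢ|x−xᵢ| + Σwᵢ|y−yᵢ|, so x and y are optimised independently as 1-D weighted medians.
Total weight W = 372; half = 186.
x-coordinate, sorted with cumulative weight:
  x=1 (T, w=70) cum 70
  x=1 (V, w=10) cum 80
  x=4 (S, w=70) cum 150
  x=5 (Q, w=50) cum 200  ← median
  x=13 (R, w=12) cum 212
  x=19 (P, w=50) cum 262
  x=20 (U, w=110) cum 372
⇒ x* = 5
y-coordinate, sorted with cumulative weight:
  y=0 (V, w=10) cum 10
  y=1 (R, w=12) cum 22
  y=4 (Q, w=50) cum 72
  y=11 (U, w=110) cum 182
  y=17 (T, w=70) cum 252  ← median
  y=18 (S, w=70) cum 322
  y=20 (P, w=50) cum 372
⇒ y* = 17

(5, 17)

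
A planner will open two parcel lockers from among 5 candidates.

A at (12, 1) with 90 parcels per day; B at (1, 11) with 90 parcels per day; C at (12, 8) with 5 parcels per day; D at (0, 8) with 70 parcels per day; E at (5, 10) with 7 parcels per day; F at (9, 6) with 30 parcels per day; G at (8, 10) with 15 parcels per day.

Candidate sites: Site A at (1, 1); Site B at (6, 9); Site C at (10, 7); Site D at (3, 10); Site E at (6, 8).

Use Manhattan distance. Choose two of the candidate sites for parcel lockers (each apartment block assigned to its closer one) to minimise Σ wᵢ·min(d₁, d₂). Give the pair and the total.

{Site C, Site D}, total 1504

Evaluate every pair (each demand assigned to the nearer of the two):
  {Site C, Site D}: total = 1504
  {Site B, Site C}: total = 1974
  {Site C, Site E}: total = 2016
  {Site D, Site E}: total = 2044
  {Site A, Site D}: total = 2054
  {Site B, Site D}: total = 2154
  {Site A, Site B}: total = 2384
  {Site A, Site C}: total = 2386
  {Site A, Site E}: total = 2391
  {Site B, Site E}: total = 2459
Best pair: {Site C, Site D} with total 1504.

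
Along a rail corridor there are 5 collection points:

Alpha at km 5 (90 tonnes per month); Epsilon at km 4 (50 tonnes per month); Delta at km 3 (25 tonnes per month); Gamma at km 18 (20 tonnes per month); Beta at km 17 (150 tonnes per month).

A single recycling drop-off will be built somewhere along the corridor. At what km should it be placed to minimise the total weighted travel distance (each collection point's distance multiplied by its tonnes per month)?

For a sum of weighted absolute distances on a line, the optimum is the weighted median (not the mean). Total weight W = 335; half-weight = 167.5.
Sort by position and accumulate weight:
  km 3 (Delta, w=25) → cum 25
  km 4 (Epsilon, w=50) → cum 75
  km 5 (Alpha, w=90) → cum 165
  km 17 (Beta, w=150) → cum 315  ≥ 167.5 → median here
  km 18 (Gamma, w=20) → cum 335
Optimal location: km 17.

x = 17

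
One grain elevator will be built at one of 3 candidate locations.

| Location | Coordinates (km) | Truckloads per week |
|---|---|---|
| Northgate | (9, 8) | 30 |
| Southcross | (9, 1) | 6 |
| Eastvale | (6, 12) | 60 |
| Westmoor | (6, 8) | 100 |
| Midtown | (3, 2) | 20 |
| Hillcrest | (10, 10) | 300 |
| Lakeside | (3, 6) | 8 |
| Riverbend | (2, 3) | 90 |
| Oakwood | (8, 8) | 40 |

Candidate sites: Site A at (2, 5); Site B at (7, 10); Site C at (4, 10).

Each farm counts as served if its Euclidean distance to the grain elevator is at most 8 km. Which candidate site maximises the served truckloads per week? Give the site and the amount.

Coverage radius r = 8 km; a point is covered iff (Δx)²+(Δy)² ≤ 8² = 64.
  Site A (2, 5): covers {Northgate, Westmoor, Midtown, Lakeside, Riverbend, Oakwood} → 288
  Site B (7, 10): covers {Northgate, Eastvale, Westmoor, Hillcrest, Lakeside, Oakwood} → 538
  Site C (4, 10): covers {Northgate, Eastvale, Westmoor, Hillcrest, Lakeside, Riverbend, Oakwood} → 628
Maximum coverage at Site C: 628 truckloads per week.

Site C, covering 628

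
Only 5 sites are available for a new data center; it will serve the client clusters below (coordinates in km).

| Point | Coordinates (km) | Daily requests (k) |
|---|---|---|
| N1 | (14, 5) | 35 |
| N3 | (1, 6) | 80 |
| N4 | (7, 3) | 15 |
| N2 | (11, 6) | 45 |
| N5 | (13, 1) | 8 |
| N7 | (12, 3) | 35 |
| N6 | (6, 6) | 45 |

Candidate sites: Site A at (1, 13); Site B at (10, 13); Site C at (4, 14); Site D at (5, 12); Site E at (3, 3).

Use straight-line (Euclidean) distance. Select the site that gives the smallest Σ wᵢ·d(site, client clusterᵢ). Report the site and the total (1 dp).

Site E, total 1711.7 km

Total weighted distance at each candidate:
  Site A (1, 13): total = 2861.7
  Site B (10, 13): total = 2518.7
  Site C (4, 14): total = 2777.4
  Site D (5, 12): total = 2277.7
  Site E (3, 3): total = 1711.7
Minimum is at Site E with total 1711.7 km.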